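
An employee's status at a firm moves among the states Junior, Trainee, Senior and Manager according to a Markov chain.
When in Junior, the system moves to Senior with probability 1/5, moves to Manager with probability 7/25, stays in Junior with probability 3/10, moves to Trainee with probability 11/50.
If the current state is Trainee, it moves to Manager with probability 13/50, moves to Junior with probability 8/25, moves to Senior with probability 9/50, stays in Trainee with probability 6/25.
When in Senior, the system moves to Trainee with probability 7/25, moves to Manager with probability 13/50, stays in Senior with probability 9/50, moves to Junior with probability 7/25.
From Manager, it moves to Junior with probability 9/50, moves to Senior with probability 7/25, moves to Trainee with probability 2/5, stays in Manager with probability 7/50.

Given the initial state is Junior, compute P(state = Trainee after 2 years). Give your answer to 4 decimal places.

Propagate the distribution vector 2 years from Junior.
After 0 years: (1.0000, 0.0000, 0.0000, 0.0000)
After 1 year: (0.3000, 0.2200, 0.2000, 0.2800)
After 2 years: (0.2668, 0.2868, 0.2140, 0.2324)
P(in Trainee after 2 years) = 0.2868

0.2868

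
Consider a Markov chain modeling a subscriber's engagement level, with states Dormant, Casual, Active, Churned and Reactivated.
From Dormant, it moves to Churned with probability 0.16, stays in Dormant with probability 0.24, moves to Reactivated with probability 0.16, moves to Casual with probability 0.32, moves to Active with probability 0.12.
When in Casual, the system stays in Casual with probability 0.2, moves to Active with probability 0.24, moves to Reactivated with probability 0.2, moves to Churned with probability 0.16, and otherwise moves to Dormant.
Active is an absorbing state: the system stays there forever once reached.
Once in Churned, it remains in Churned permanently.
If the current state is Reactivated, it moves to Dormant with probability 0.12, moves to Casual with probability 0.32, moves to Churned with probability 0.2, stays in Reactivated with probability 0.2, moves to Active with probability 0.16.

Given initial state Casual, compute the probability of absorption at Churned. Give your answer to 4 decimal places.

Let h(s) be the probability of absorption at Churned starting from transient state s. Then h(Churned) = 1 and h(Active) = 0. By first-step analysis:
h(Dormant) = 0.24·h(Dormant) + 0.32·h(Casual) + 0.12·0 + 0.16·1 + 0.16·h(Reactivated)
h(Casual) = 0.2·h(Dormant) + 0.2·h(Casual) + 0.24·0 + 0.16·1 + 0.2·h(Reactivated)
h(Reactivated) = 0.12·h(Dormant) + 0.32·h(Casual) + 0.16·0 + 0.2·1 + 0.2·h(Reactivated)
Solving: h(Dormant) = 0.5087, h(Casual) = 0.4542, h(Reactivated) = 0.5080.
Starting from Casual, the probability is 0.4542.

0.4542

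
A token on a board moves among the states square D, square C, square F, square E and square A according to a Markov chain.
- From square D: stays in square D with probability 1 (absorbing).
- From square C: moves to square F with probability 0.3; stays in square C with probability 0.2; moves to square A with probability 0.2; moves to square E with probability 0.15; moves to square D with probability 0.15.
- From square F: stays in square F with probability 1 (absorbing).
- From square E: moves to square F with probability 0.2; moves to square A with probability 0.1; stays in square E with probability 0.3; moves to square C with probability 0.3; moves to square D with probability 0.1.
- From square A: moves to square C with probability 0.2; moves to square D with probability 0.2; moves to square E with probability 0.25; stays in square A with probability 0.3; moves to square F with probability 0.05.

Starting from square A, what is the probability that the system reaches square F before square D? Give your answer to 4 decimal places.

Let h(s) be the probability of absorption at square F starting from transient state s. Then h(square F) = 1 and h(square D) = 0. By first-step analysis:
h(square C) = 0.15·0 + 0.2·h(square C) + 0.3·1 + 0.15·h(square E) + 0.2·h(square A)
h(square E) = 0.1·0 + 0.3·h(square C) + 0.2·1 + 0.3·h(square E) + 0.1·h(square A)
h(square A) = 0.2·0 + 0.2·h(square C) + 0.05·1 + 0.25·h(square E) + 0.3·h(square A)
Solving: h(square C) = 0.6053, h(square E) = 0.6112, h(square A) = 0.4626.
Starting from square A, the probability is 0.4626.

0.4626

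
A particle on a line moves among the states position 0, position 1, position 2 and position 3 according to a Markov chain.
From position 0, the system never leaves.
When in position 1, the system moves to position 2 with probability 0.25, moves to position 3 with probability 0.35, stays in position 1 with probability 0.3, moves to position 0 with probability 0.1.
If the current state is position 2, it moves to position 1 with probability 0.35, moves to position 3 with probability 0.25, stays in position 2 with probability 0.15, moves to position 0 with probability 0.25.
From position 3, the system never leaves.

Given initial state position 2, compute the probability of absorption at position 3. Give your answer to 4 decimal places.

0.5862

Let h(s) be the probability of absorption at position 3 starting from transient state s. Then h(position 3) = 1 and h(position 0) = 0. By first-step analysis:
h(position 1) = 0.1·0 + 0.3·h(position 1) + 0.25·h(position 2) + 0.35·1
h(position 2) = 0.25·0 + 0.35·h(position 1) + 0.15·h(position 2) + 0.25·1
Solving: h(position 1) = 0.7094, h(position 2) = 0.5862.
Starting from position 2, the probability is 0.5862.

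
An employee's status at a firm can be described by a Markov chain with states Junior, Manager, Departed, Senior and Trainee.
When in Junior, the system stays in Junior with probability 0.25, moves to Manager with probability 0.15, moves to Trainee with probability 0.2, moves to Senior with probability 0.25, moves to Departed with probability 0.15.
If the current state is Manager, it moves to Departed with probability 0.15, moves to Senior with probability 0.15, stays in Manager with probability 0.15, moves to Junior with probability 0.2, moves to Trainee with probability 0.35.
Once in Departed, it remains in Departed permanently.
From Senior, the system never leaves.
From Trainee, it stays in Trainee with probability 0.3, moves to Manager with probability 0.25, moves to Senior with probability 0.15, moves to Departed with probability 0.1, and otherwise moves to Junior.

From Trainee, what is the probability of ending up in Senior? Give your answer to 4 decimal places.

Let h(s) be the probability of absorption at Senior starting from transient state s. Then h(Senior) = 1 and h(Departed) = 0. By first-step analysis:
h(Junior) = 0.25·h(Junior) + 0.15·h(Manager) + 0.15·0 + 0.25·1 + 0.2·h(Trainee)
h(Manager) = 0.2·h(Junior) + 0.15·h(Manager) + 0.15·0 + 0.15·1 + 0.35·h(Trainee)
h(Trainee) = 0.2·h(Junior) + 0.25·h(Manager) + 0.1·0 + 0.15·1 + 0.3·h(Trainee)
Solving: h(Junior) = 0.6014, h(Manager) = 0.5592, h(Trainee) = 0.5858.
Starting from Trainee, the probability is 0.5858.

0.5858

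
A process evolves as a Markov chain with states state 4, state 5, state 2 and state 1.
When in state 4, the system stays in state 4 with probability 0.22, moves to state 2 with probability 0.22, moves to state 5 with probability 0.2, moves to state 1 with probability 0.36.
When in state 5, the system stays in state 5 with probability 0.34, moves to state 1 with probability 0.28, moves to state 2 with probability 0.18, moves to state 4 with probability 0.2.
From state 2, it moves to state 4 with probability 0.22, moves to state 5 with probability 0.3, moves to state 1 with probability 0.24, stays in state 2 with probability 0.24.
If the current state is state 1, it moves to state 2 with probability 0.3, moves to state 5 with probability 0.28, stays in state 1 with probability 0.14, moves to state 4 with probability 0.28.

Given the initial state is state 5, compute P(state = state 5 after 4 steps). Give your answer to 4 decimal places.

0.2833

Propagate the distribution vector 4 steps from state 5.
After 0 steps: (0.0000, 1.0000, 0.0000, 0.0000)
After 1 step: (0.2000, 0.3400, 0.1800, 0.2800)
After 2 steps: (0.2300, 0.2880, 0.2324, 0.2496)
After 3 steps: (0.2292, 0.2835, 0.2331, 0.2542)
After 4 steps: (0.2296, 0.2833, 0.2337, 0.2534)
P(in state 5 after 4 steps) = 0.2833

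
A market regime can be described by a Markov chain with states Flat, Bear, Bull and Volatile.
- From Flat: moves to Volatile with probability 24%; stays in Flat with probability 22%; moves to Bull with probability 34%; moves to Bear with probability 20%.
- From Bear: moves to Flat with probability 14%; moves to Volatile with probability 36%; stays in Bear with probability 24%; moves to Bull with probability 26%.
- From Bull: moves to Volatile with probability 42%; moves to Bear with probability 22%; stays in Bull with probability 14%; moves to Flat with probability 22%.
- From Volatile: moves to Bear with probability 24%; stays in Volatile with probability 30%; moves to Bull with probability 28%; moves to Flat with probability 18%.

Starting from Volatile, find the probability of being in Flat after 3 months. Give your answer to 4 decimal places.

0.1883

Propagate the distribution vector 3 months from Volatile.
After 0 months: (0.0000, 0.0000, 0.0000, 1.0000)
After 1 month: (0.1800, 0.2400, 0.2800, 0.3000)
After 2 months: (0.1888, 0.2272, 0.2468, 0.3372)
After 3 months: (0.1883, 0.2275, 0.2522, 0.3319)
P(in Flat after 3 months) = 0.1883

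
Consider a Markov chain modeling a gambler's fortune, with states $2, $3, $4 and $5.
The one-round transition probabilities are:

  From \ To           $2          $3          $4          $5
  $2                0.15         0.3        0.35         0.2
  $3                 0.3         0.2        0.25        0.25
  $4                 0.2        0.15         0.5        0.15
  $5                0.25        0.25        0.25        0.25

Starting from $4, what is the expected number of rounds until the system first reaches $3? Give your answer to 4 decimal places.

5.0604

Let t(s) be the expected number of rounds to first reach $3 from state s, with t($3) = 0. Conditioning on the first round:
t($2) = 1 + 0.15·t($2) + 0.35·t($4) + 0.2·t($5)
t($4) = 1 + 0.2·t($2) + 0.5·t($4) + 0.15·t($5)
t($5) = 1 + 0.25·t($2) + 0.25·t($4) + 0.25·t($5)
Solving: t($2) = 4.3087, t($4) = 5.0604, t($5) = 4.4564.
Expected rounds from $4 to $3: 5.0604.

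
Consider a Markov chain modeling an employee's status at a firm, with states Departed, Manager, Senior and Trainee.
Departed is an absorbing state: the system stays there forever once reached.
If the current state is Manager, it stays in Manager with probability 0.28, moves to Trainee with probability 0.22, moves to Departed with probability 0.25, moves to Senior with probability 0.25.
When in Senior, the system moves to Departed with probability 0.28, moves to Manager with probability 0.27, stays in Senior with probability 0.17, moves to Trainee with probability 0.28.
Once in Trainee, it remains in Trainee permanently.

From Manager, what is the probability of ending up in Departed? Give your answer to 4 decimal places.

0.5235

Let h(s) be the probability of absorption at Departed starting from transient state s. Then h(Departed) = 1 and h(Trainee) = 0. By first-step analysis:
h(Manager) = 0.25·1 + 0.28·h(Manager) + 0.25·h(Senior) + 0.22·0
h(Senior) = 0.28·1 + 0.27·h(Manager) + 0.17·h(Senior) + 0.28·0
Solving: h(Manager) = 0.5235, h(Senior) = 0.5076.
Starting from Manager, the probability is 0.5235.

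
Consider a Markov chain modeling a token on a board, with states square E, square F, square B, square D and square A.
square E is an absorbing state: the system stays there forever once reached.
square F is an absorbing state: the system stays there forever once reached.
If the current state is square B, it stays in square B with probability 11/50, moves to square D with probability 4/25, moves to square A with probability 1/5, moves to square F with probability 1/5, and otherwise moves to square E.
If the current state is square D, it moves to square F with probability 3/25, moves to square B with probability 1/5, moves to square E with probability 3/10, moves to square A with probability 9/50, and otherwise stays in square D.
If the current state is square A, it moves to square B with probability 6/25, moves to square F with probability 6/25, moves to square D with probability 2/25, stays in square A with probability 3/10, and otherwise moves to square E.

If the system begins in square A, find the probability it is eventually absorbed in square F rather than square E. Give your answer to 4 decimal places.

0.5520

Let h(s) be the probability of absorption at square F starting from transient state s. Then h(square F) = 1 and h(square E) = 0. By first-step analysis:
h(square B) = 0.22·0 + 0.2·1 + 0.22·h(square B) + 0.16·h(square D) + 0.2·h(square A)
h(square D) = 0.3·0 + 0.12·1 + 0.2·h(square B) + 0.2·h(square D) + 0.18·h(square A)
h(square A) = 0.14·0 + 0.24·1 + 0.24·h(square B) + 0.08·h(square D) + 0.3·h(square A)
Solving: h(square B) = 0.4788, h(square D) = 0.3939, h(square A) = 0.5520.
Starting from square A, the probability is 0.5520.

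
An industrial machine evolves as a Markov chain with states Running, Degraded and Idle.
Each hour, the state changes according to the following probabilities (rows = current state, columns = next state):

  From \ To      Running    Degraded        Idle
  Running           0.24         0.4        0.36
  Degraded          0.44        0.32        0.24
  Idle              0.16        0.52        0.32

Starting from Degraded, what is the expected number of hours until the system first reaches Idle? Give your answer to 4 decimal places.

3.5211

Let t(s) be the expected number of hours to first reach Idle from state s, with t(Idle) = 0. Conditioning on the first hour:
t(Running) = 1 + 0.24·t(Running) + 0.4·t(Degraded)
t(Degraded) = 1 + 0.44·t(Running) + 0.32·t(Degraded)
Solving: t(Running) = 3.1690, t(Degraded) = 3.5211.
Expected hours from Degraded to Idle: 3.5211.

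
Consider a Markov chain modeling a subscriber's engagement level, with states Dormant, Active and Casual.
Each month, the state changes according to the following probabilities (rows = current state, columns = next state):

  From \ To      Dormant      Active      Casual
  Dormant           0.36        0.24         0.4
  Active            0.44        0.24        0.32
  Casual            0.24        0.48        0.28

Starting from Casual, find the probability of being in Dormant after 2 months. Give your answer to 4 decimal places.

0.3648

Sum over the intermediate state after 1 month:
P = P(Casual→Dormant)·P(Dormant→Dormant) + P(Casual→Active)·P(Active→Dormant) + P(Casual→Casual)·P(Casual→Dormant)
  = 0.24×0.36 + 0.48×0.44 + 0.28×0.24
  = 0.0864 + 0.2112 + 0.0672 = 0.3648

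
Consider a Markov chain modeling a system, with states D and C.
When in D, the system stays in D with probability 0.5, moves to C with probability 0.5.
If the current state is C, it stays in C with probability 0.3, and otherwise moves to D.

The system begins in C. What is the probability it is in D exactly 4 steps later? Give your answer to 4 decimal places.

0.5824

Propagate the distribution vector 4 steps from C.
After 0 steps: (0.0000, 1.0000)
After 1 step: (0.7000, 0.3000)
After 2 steps: (0.5600, 0.4400)
After 3 steps: (0.5880, 0.4120)
After 4 steps: (0.5824, 0.4176)
P(in D after 4 steps) = 0.5824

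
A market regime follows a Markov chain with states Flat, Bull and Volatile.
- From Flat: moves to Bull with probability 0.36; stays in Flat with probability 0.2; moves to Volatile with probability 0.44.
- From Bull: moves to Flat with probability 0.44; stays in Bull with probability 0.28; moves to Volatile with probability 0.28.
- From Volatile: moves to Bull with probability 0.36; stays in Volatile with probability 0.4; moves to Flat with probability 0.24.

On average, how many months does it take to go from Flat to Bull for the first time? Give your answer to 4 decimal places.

Let t(s) be the expected number of months to first reach Bull from state s, with t(Bull) = 0. Conditioning on the first month:
t(Flat) = 1 + 0.2·t(Flat) + 0.44·t(Volatile)
t(Volatile) = 1 + 0.24·t(Flat) + 0.4·t(Volatile)
Solving: t(Flat) = 2.7778, t(Volatile) = 2.7778.
Expected months from Flat to Bull: 2.7778.

2.7778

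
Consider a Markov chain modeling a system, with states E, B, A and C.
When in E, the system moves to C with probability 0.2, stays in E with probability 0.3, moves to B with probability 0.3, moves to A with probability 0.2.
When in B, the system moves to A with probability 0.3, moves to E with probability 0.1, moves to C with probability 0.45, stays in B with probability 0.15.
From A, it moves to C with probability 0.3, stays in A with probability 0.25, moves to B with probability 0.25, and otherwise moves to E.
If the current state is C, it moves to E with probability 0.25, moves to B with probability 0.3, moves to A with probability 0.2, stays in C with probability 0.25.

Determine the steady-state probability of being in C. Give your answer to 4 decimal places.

Let the stationary distribution be π with π = πP and π_1 + π_2 + π_3 + π_4 = 1.
π_1 = 0.3·π_1 + 0.1·π_2 + 0.2·π_3 + 0.25·π_4
π_2 = 0.3·π_1 + 0.15·π_2 + 0.25·π_3 + 0.3·π_4
π_3 = 0.2·π_1 + 0.3·π_2 + 0.25·π_3 + 0.2·π_4
Solving with the normalization constraint gives π = (0.2111, 0.2506, 0.2369, 0.3014).
So the stationary probability of C is 0.3014.

0.3014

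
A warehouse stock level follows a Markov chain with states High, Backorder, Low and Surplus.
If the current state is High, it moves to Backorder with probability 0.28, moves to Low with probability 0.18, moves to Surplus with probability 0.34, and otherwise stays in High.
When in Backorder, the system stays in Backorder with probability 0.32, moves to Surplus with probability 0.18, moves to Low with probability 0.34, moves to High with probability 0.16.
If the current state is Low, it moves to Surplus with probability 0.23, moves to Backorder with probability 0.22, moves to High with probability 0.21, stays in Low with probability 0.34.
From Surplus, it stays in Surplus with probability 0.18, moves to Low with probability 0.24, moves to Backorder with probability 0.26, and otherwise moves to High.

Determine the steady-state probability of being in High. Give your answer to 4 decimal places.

0.2196

Let the stationary distribution be π with π = πP and π_1 + π_2 + π_3 + π_4 = 1.
π_1 = 0.2·π_1 + 0.16·π_2 + 0.21·π_3 + 0.32·π_4
π_2 = 0.28·π_1 + 0.32·π_2 + 0.22·π_3 + 0.26·π_4
π_3 = 0.18·π_1 + 0.34·π_2 + 0.34·π_3 + 0.24·π_4
Solving with the normalization constraint gives π = (0.2196, 0.2693, 0.2819, 0.2292).
So the stationary probability of High is 0.2196.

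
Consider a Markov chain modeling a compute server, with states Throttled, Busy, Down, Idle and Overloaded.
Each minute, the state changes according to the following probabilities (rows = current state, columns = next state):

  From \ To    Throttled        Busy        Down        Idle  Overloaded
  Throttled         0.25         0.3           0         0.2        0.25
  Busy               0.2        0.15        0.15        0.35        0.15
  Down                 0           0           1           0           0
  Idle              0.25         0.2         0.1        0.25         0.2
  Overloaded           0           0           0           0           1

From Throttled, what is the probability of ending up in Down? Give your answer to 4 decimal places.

0.2213

Let h(s) be the probability of absorption at Down starting from transient state s. Then h(Down) = 1 and h(Overloaded) = 0. By first-step analysis:
h(Throttled) = 0.25·h(Throttled) + 0.3·h(Busy) + 0.2·h(Idle) + 0.25·0
h(Busy) = 0.2·h(Throttled) + 0.15·h(Busy) + 0.15·1 + 0.35·h(Idle) + 0.15·0
h(Idle) = 0.25·h(Throttled) + 0.2·h(Busy) + 0.1·1 + 0.25·h(Idle) + 0.2·0
Solving: h(Throttled) = 0.2213, h(Busy) = 0.3525, h(Idle) = 0.3011.
Starting from Throttled, the probability is 0.2213.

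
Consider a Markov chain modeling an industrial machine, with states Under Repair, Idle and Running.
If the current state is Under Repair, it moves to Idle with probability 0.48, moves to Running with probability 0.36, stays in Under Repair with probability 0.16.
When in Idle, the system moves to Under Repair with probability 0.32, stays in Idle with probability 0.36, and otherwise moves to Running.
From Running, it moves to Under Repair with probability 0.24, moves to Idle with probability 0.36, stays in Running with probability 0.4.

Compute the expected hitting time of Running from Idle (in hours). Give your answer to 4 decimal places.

Let t(s) be the expected number of hours to first reach Running from state s, with t(Running) = 0. Conditioning on the first hour:
t(Under Repair) = 1 + 0.16·t(Under Repair) + 0.48·t(Idle)
t(Idle) = 1 + 0.32·t(Under Repair) + 0.36·t(Idle)
Solving: t(Under Repair) = 2.9167, t(Idle) = 3.0208.
Expected hours from Idle to Running: 3.0208.

3.0208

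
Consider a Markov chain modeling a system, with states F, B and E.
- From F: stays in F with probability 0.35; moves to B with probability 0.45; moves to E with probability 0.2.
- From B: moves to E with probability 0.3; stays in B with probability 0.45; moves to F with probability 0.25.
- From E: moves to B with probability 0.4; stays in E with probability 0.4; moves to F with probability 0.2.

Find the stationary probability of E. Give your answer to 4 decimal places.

Let the stationary distribution be π with π = πP and π_1 + π_2 + π_3 = 1.
π_1 = 0.35·π_1 + 0.25·π_2 + 0.2·π_3
π_2 = 0.45·π_1 + 0.45·π_2 + 0.4·π_3
Solving with the normalization constraint gives π = (0.2609, 0.4348, 0.3043).
So the stationary probability of E is 0.3043.

0.3043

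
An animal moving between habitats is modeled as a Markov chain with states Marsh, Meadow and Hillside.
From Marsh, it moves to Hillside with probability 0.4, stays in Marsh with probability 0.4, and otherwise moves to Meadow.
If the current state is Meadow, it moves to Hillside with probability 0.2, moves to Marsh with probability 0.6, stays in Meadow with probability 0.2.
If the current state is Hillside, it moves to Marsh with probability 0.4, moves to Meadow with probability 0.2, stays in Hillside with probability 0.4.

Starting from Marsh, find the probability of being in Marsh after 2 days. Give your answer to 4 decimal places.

0.4400

Sum over the intermediate state after 1 day:
P = P(Marsh→Marsh)·P(Marsh→Marsh) + P(Marsh→Meadow)·P(Meadow→Marsh) + P(Marsh→Hillside)·P(Hillside→Marsh)
  = 0.4×0.4 + 0.2×0.6 + 0.4×0.4
  = 0.1600 + 0.1200 + 0.1600 = 0.4400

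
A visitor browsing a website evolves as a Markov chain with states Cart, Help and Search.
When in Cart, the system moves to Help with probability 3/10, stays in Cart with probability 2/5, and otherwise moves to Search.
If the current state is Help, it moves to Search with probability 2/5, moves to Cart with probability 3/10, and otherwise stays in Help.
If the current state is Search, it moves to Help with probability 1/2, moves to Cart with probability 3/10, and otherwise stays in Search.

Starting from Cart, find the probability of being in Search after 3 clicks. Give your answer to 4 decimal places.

0.3060

Propagate the distribution vector 3 clicks from Cart.
After 0 clicks: (1.0000, 0.0000, 0.0000)
After 1 click: (0.4000, 0.3000, 0.3000)
After 2 clicks: (0.3400, 0.3600, 0.3000)
After 3 clicks: (0.3340, 0.3600, 0.3060)
P(in Search after 3 clicks) = 0.3060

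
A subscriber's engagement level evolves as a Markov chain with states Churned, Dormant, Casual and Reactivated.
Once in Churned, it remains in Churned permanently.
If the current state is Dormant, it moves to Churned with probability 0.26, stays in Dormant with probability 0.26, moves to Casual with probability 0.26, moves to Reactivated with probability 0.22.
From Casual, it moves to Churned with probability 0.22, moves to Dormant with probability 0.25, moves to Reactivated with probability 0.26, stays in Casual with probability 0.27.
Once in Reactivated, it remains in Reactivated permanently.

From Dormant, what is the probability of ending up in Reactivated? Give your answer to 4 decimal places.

Let h(s) be the probability of absorption at Reactivated starting from transient state s. Then h(Reactivated) = 1 and h(Churned) = 0. By first-step analysis:
h(Dormant) = 0.26·0 + 0.26·h(Dormant) + 0.26·h(Casual) + 0.22·1
h(Casual) = 0.22·0 + 0.25·h(Dormant) + 0.27·h(Casual) + 0.26·1
Solving: h(Dormant) = 0.4802, h(Casual) = 0.5206.
Starting from Dormant, the probability is 0.4802.

0.4802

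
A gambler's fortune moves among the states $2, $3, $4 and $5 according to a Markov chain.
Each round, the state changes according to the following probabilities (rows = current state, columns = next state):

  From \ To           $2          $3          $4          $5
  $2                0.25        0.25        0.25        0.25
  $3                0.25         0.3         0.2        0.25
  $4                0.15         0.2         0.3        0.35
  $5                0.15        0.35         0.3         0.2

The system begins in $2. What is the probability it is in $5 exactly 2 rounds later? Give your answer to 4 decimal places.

0.2625

Propagate the distribution vector 2 rounds from $2.
After 0 rounds: (1.0000, 0.0000, 0.0000, 0.0000)
After 1 round: (0.2500, 0.2500, 0.2500, 0.2500)
After 2 rounds: (0.2000, 0.2750, 0.2625, 0.2625)
P(in $5 after 2 rounds) = 0.2625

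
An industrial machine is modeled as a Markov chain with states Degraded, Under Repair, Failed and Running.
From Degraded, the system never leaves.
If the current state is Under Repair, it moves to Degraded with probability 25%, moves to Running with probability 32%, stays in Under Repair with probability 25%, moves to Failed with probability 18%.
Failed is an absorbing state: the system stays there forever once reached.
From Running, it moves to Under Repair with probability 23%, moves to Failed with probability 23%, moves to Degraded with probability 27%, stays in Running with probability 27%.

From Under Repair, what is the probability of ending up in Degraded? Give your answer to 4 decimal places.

0.5674

Let h(s) be the probability of absorption at Degraded starting from transient state s. Then h(Degraded) = 1 and h(Failed) = 0. By first-step analysis:
h(Under Repair) = 0.25·1 + 0.25·h(Under Repair) + 0.18·0 + 0.32·h(Running)
h(Running) = 0.27·1 + 0.23·h(Under Repair) + 0.23·0 + 0.27·h(Running)
Solving: h(Under Repair) = 0.5674, h(Running) = 0.5486.
Starting from Under Repair, the probability is 0.5674.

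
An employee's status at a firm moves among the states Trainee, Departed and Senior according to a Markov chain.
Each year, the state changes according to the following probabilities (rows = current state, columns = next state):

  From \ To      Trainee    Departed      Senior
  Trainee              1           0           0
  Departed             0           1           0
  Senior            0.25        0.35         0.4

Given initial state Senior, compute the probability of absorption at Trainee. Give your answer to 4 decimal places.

Let h(s) be the probability of absorption at Trainee starting from transient state s. Then h(Trainee) = 1 and h(Departed) = 0. By first-step analysis:
h(Senior) = 0.25·1 + 0.35·0 + 0.4·h(Senior)
Solving: h(Senior) = 0.4167.
Starting from Senior, the probability is 0.4167.

0.4167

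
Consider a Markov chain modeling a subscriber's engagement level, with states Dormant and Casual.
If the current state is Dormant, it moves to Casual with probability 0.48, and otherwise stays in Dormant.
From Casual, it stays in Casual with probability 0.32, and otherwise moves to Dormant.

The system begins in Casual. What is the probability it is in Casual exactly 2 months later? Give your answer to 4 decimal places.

0.4288

Sum over the intermediate state after 1 month:
P = P(Casual→Dormant)·P(Dormant→Casual) + P(Casual→Casual)·P(Casual→Casual)
  = 0.68×0.48 + 0.32×0.32
  = 0.3264 + 0.1024 = 0.4288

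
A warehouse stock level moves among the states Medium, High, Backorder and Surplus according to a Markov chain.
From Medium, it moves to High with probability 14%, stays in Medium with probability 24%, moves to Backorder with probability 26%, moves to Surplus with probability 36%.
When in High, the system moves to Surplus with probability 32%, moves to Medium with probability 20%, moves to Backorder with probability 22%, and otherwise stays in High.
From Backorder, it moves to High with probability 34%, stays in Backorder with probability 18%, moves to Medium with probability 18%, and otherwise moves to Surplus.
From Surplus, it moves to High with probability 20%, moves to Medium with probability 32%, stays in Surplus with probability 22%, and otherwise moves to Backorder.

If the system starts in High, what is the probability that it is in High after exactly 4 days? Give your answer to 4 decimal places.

0.2320

Propagate the distribution vector 4 days from High.
After 0 days: (0.0000, 1.0000, 0.0000, 0.0000)
After 1 day: (0.2000, 0.2600, 0.2200, 0.3200)
After 2 days: (0.2420, 0.2344, 0.2320, 0.2916)
After 3 days: (0.2400, 0.2320, 0.2321, 0.2959)
After 4 days: (0.2405, 0.2320, 0.2322, 0.2954)
P(in High after 4 days) = 0.2320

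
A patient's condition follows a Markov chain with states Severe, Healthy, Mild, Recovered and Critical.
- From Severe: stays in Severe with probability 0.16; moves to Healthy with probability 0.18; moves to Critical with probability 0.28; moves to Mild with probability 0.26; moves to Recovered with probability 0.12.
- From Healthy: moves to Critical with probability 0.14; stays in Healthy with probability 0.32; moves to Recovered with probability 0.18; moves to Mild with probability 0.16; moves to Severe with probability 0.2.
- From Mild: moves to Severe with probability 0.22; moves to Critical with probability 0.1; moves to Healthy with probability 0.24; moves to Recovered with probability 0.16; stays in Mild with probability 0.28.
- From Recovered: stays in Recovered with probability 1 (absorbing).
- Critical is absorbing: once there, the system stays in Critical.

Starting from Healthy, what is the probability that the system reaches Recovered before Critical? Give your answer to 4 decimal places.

0.5075

Let h(s) be the probability of absorption at Recovered starting from transient state s. Then h(Recovered) = 1 and h(Critical) = 0. By first-step analysis:
h(Severe) = 0.16·h(Severe) + 0.18·h(Healthy) + 0.26·h(Mild) + 0.12·1 + 0.28·0
h(Healthy) = 0.2·h(Severe) + 0.32·h(Healthy) + 0.16·h(Mild) + 0.18·1 + 0.14·0
h(Mild) = 0.22·h(Severe) + 0.24·h(Healthy) + 0.28·h(Mild) + 0.16·1 + 0.1·0
Solving: h(Severe) = 0.4117, h(Healthy) = 0.5075, h(Mild) = 0.5172.
Starting from Healthy, the probability is 0.5075.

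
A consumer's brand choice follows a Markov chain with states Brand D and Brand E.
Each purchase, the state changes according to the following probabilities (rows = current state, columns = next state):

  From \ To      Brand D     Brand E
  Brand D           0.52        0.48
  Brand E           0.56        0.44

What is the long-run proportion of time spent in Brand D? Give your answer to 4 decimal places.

Let the stationary distribution be π with π = πP and π_1 + π_2 = 1.
π_1 = 0.52·π_1 + 0.56·π_2
Solving with the normalization constraint gives π = (0.5385, 0.4615).
So the stationary probability of Brand D is 0.5385.

0.5385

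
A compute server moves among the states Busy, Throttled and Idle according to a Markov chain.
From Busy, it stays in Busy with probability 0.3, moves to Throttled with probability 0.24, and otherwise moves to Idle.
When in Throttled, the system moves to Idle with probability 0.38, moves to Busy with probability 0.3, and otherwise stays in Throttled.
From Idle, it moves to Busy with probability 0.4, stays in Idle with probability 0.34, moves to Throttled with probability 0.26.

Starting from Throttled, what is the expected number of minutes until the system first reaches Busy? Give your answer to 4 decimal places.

Let t(s) be the expected number of minutes to first reach Busy from state s, with t(Busy) = 0. Conditioning on the first minute:
t(Throttled) = 1 + 0.32·t(Throttled) + 0.38·t(Idle)
t(Idle) = 1 + 0.26·t(Throttled) + 0.34·t(Idle)
Solving: t(Throttled) = 2.9714, t(Idle) = 2.6857.
Expected minutes from Throttled to Busy: 2.9714.

2.9714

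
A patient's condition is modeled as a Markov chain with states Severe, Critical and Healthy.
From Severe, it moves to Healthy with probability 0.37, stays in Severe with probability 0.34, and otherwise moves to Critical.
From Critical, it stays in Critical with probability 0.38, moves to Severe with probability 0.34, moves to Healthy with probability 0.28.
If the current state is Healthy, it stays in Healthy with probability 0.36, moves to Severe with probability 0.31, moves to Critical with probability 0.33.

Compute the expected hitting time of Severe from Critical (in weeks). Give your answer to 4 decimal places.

3.0223

Let t(s) be the expected number of weeks to first reach Severe from state s, with t(Severe) = 0. Conditioning on the first week:
t(Critical) = 1 + 0.38·t(Critical) + 0.28·t(Healthy)
t(Healthy) = 1 + 0.33·t(Critical) + 0.36·t(Healthy)
Solving: t(Critical) = 3.0223, t(Healthy) = 3.1209.
Expected weeks from Critical to Severe: 3.0223.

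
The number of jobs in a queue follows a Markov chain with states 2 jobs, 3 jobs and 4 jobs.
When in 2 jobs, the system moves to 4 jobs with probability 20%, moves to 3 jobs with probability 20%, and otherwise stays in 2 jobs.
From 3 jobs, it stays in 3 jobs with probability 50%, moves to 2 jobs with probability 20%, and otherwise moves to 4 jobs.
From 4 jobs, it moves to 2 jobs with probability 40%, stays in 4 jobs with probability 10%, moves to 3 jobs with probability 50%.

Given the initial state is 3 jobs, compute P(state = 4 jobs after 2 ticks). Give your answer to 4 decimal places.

0.2200

Sum over the intermediate state after 1 tick:
P = P(3 jobs→2 jobs)·P(2 jobs→4 jobs) + P(3 jobs→3 jobs)·P(3 jobs→4 jobs) + P(3 jobs→4 jobs)·P(4 jobs→4 jobs)
  = 0.2×0.2 + 0.5×0.3 + 0.3×0.1
  = 0.0400 + 0.1500 + 0.0300 = 0.2200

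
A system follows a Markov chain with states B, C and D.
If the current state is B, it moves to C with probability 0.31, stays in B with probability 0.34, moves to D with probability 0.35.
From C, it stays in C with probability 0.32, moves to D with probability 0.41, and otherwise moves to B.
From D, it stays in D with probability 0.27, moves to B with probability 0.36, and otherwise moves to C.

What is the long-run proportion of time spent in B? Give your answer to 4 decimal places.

Let the stationary distribution be π with π = πP and π_1 + π_2 + π_3 = 1.
π_1 = 0.34·π_1 + 0.27·π_2 + 0.36·π_3
π_2 = 0.31·π_1 + 0.32·π_2 + 0.37·π_3
Solving with the normalization constraint gives π = (0.3235, 0.3339, 0.3426).
So the stationary probability of B is 0.3235.

0.3235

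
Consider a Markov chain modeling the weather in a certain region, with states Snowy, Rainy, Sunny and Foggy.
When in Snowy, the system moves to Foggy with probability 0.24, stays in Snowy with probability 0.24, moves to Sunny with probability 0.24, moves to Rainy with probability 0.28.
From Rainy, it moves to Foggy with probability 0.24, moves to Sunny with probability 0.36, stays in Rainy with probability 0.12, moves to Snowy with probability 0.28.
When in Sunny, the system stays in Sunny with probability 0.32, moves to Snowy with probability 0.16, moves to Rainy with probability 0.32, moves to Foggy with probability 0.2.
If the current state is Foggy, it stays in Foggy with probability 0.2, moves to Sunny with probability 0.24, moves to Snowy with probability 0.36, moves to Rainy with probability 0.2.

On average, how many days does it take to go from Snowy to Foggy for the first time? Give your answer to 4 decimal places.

4.3811

Let t(s) be the expected number of days to first reach Foggy from state s, with t(Foggy) = 0. Conditioning on the first day:
t(Snowy) = 1 + 0.24·t(Snowy) + 0.28·t(Rainy) + 0.24·t(Sunny)
t(Rainy) = 1 + 0.28·t(Snowy) + 0.12·t(Rainy) + 0.36·t(Sunny)
t(Sunny) = 1 + 0.16·t(Snowy) + 0.32·t(Rainy) + 0.32·t(Sunny)
Solving: t(Snowy) = 4.3811, t(Rainy) = 4.4009, t(Sunny) = 4.5724.
Expected days from Snowy to Foggy: 4.3811.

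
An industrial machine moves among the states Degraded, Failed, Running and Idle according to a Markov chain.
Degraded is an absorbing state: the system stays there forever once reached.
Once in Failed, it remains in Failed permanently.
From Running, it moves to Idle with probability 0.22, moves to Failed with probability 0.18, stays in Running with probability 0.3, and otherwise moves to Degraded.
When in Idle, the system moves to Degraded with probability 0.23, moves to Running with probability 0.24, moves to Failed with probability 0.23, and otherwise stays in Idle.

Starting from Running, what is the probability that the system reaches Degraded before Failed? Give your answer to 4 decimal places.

Let h(s) be the probability of absorption at Degraded starting from transient state s. Then h(Degraded) = 1 and h(Failed) = 0. By first-step analysis:
h(Running) = 0.3·1 + 0.18·0 + 0.3·h(Running) + 0.22·h(Idle)
h(Idle) = 0.23·1 + 0.23·0 + 0.24·h(Running) + 0.3·h(Idle)
Solving: h(Running) = 0.5961, h(Idle) = 0.5329.
Starting from Running, the probability is 0.5961.

0.5961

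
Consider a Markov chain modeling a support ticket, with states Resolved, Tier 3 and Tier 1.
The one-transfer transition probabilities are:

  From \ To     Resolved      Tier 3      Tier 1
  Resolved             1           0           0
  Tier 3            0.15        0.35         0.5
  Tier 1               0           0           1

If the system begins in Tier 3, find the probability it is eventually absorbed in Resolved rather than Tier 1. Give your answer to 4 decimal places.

0.2308

Let h(s) be the probability of absorption at Resolved starting from transient state s. Then h(Resolved) = 1 and h(Tier 1) = 0. By first-step analysis:
h(Tier 3) = 0.15·1 + 0.35·h(Tier 3) + 0.5·0
Solving: h(Tier 3) = 0.2308.
Starting from Tier 3, the probability is 0.2308.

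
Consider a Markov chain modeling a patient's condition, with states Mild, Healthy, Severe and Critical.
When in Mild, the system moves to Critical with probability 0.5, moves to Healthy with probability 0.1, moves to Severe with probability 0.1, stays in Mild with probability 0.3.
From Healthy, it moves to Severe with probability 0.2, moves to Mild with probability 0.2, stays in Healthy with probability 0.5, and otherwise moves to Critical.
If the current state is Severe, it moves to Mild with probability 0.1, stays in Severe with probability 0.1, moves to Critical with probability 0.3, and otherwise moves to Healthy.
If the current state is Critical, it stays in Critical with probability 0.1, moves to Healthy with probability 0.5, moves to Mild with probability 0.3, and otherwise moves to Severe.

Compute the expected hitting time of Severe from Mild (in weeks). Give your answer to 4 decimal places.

Let t(s) be the expected number of weeks to first reach Severe from state s, with t(Severe) = 0. Conditioning on the first week:
t(Mild) = 1 + 0.3·t(Mild) + 0.1·t(Healthy) + 0.5·t(Critical)
t(Healthy) = 1 + 0.2·t(Mild) + 0.5·t(Healthy) + 0.1·t(Critical)
t(Critical) = 1 + 0.3·t(Mild) + 0.5·t(Healthy) + 0.1·t(Critical)
Solving: t(Mild) = 7.4627, t(Healthy) = 6.4179, t(Critical) = 7.1642.
Expected weeks from Mild to Severe: 7.4627.

7.4627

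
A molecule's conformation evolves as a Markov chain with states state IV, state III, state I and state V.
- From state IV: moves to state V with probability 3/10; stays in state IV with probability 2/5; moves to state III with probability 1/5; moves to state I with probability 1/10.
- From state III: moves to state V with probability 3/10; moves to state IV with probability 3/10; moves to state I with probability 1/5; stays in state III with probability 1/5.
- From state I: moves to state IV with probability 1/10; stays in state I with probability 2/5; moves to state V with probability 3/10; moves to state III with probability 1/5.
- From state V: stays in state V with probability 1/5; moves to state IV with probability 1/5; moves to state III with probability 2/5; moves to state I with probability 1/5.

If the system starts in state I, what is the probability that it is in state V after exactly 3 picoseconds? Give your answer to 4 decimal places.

Propagate the distribution vector 3 picoseconds from state I.
After 0 picoseconds: (0.0000, 0.0000, 1.0000, 0.0000)
After 1 picosecond: (0.1000, 0.2000, 0.4000, 0.3000)
After 2 picoseconds: (0.2000, 0.2600, 0.2700, 0.2700)
After 3 picoseconds: (0.2390, 0.2540, 0.2340, 0.2730)
P(in state V after 3 picoseconds) = 0.2730

0.2730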